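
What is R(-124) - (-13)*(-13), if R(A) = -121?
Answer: -290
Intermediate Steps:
R(-124) - (-13)*(-13) = -121 - (-13)*(-13) = -121 - 1*169 = -121 - 169 = -290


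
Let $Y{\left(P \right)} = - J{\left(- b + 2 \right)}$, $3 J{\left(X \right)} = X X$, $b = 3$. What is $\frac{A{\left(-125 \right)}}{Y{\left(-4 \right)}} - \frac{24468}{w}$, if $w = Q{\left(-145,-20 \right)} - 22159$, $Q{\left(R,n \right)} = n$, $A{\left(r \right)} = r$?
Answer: $\frac{2780531}{7393} \approx 376.1$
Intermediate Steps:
$J{\left(X \right)} = \frac{X^{2}}{3}$ ($J{\left(X \right)} = \frac{X X}{3} = \frac{X^{2}}{3}$)
$Y{\left(P \right)} = - \frac{1}{3}$ ($Y{\left(P \right)} = - \frac{\left(\left(-1\right) 3 + 2\right)^{2}}{3} = - \frac{\left(-3 + 2\right)^{2}}{3} = - \frac{\left(-1\right)^{2}}{3} = - \frac{1}{3}$)
$w = -22179$ ($w = -20 - 22159 = -22179$)
$\frac{A{\left(-125 \right)}}{Y{\left(-4 \right)}} - \frac{24468}{w} = - \frac{125}{- \frac{1}{3}} - \frac{24468}{-22179} = \left(-125\right) \left(-3\right) - - \frac{8156}{7393} = 375 + \frac{8156}{7393} = \frac{2780531}{7393}$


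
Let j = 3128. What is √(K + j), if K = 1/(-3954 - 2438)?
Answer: 15*√142003074/3196 ≈ 55.929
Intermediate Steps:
K = -1/6392 (K = 1/(-6392) = -1/6392 ≈ -0.00015645)
√(K + j) = √(-1/6392 + 3128) = √(19994175/6392) = 15*√142003074/3196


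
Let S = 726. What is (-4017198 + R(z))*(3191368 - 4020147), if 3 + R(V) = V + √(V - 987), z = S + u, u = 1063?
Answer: 3327889141948 - 828779*√802 ≈ 3.3279e+12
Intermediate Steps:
z = 1789 (z = 726 + 1063 = 1789)
R(V) = -3 + V + √(-987 + V) (R(V) = -3 + (V + √(V - 987)) = -3 + (V + √(-987 + V)) = -3 + V + √(-987 + V))
(-4017198 + R(z))*(3191368 - 4020147) = (-4017198 + (-3 + 1789 + √(-987 + 1789)))*(3191368 - 4020147) = (-4017198 + (-3 + 1789 + √802))*(-828779) = (-4017198 + (1786 + √802))*(-828779) = (-4015412 + √802)*(-828779) = 3327889141948 - 828779*√802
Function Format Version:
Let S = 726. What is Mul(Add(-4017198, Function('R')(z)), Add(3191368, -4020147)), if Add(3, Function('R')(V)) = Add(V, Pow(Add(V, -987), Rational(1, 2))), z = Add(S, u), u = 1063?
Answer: Add(3327889141948, Mul(-828779, Pow(802, Rational(1, 2)))) ≈ 3.3279e+12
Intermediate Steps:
z = 1789 (z = Add(726, 1063) = 1789)
Function('R')(V) = Add(-3, V, Pow(Add(-987, V), Rational(1, 2))) (Function('R')(V) = Add(-3, Add(V, Pow(Add(V, -987), Rational(1, 2)))) = Add(-3, Add(V, Pow(Add(-987, V), Rational(1, 2)))) = Add(-3, V, Pow(Add(-987, V), Rational(1, 2))))
Mul(Add(-4017198, Function('R')(z)), Add(3191368, -4020147)) = Mul(Add(-4017198, Add(-3, 1789, Pow(Add(-987, 1789), Rational(1, 2)))), Add(3191368, -4020147)) = Mul(Add(-4017198, Add(-3, 1789, Pow(802, Rational(1, 2)))), -828779) = Mul(Add(-4017198, Add(1786, Pow(802, Rational(1, 2)))), -828779) = Mul(Add(-4015412, Pow(802, Rational(1, 2))), -828779) = Add(3327889141948, Mul(-828779, Pow(802, Rational(1, 2))))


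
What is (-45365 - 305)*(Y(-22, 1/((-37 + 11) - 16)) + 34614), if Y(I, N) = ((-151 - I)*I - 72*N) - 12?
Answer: -11969741640/7 ≈ -1.7100e+9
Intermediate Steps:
Y(I, N) = -12 - 72*N + I*(-151 - I) (Y(I, N) = (I*(-151 - I) - 72*N) - 12 = (-72*N + I*(-151 - I)) - 12 = -12 - 72*N + I*(-151 - I))
(-45365 - 305)*(Y(-22, 1/((-37 + 11) - 16)) + 34614) = (-45365 - 305)*((-12 - 1*(-22)² - 151*(-22) - 72/((-37 + 11) - 16)) + 34614) = -45670*((-12 - 1*484 + 3322 - 72/(-26 - 16)) + 34614) = -45670*((-12 - 484 + 3322 - 72/(-42)) + 34614) = -45670*((-12 - 484 + 3322 - 72*(-1/42)) + 34614) = -45670*((-12 - 484 + 3322 + 12/7) + 34614) = -45670*(19794/7 + 34614) = -45670*262092/7 = -11969741640/7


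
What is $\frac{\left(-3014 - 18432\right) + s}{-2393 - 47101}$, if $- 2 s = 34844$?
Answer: $\frac{6478}{8249} \approx 0.78531$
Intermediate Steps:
$s = -17422$ ($s = \left(- \frac{1}{2}\right) 34844 = -17422$)
$\frac{\left(-3014 - 18432\right) + s}{-2393 - 47101} = \frac{\left(-3014 - 18432\right) - 17422}{-2393 - 47101} = \frac{\left(-3014 - 18432\right) - 17422}{-49494} = \left(-21446 - 17422\right) \left(- \frac{1}{49494}\right) = \left(-38868\right) \left(- \frac{1}{49494}\right) = \frac{6478}{8249}$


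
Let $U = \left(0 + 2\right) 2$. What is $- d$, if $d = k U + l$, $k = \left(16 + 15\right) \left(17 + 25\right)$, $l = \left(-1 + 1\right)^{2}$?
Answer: $-5208$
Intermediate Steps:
$l = 0$ ($l = 0^{2} = 0$)
$U = 4$ ($U = 2 \cdot 2 = 4$)
$k = 1302$ ($k = 31 \cdot 42 = 1302$)
$d = 5208$ ($d = 1302 \cdot 4 + 0 = 5208 + 0 = 5208$)
$- d = \left(-1\right) 5208 = -5208$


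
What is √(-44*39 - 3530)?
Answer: I*√5246 ≈ 72.429*I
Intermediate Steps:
√(-44*39 - 3530) = √(-1716 - 3530) = √(-5246) = I*√5246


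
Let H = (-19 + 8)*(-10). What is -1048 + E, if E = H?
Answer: -938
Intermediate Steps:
H = 110 (H = -11*(-10) = 110)
E = 110
-1048 + E = -1048 + 110 = -938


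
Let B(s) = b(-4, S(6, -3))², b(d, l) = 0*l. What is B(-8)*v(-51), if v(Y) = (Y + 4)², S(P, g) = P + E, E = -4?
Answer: 0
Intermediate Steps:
S(P, g) = -4 + P (S(P, g) = P - 4 = -4 + P)
b(d, l) = 0
v(Y) = (4 + Y)²
B(s) = 0 (B(s) = 0² = 0)
B(-8)*v(-51) = 0*(4 - 51)² = 0*(-47)² = 0*2209 = 0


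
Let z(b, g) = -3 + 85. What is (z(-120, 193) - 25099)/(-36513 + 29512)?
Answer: 25017/7001 ≈ 3.5733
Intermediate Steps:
z(b, g) = 82
(z(-120, 193) - 25099)/(-36513 + 29512) = (82 - 25099)/(-36513 + 29512) = -25017/(-7001) = -25017*(-1/7001) = 25017/7001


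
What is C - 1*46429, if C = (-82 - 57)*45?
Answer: -52684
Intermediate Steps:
C = -6255 (C = -139*45 = -6255)
C - 1*46429 = -6255 - 1*46429 = -6255 - 46429 = -52684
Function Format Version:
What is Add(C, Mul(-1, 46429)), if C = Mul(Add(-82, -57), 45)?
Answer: -52684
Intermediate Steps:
C = -6255 (C = Mul(-139, 45) = -6255)
Add(C, Mul(-1, 46429)) = Add(-6255, Mul(-1, 46429)) = Add(-6255, -46429) = -52684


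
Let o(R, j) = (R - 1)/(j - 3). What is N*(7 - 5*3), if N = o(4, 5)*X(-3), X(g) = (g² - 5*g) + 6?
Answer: -360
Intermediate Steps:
X(g) = 6 + g² - 5*g
o(R, j) = (-1 + R)/(-3 + j)
N = 45 (N = ((-1 + 4)/(-3 + 5))*(6 + (-3)² - 5*(-3)) = (3/2)*(6 + 9 + 15) = ((½)*3)*30 = (3/2)*30 = 45)
N*(7 - 5*3) = 45*(7 - 5*3) = 45*(7 - 15) = 45*(-8) = -360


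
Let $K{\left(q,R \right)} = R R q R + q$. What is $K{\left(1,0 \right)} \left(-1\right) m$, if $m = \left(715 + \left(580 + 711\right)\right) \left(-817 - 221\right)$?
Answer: $2082228$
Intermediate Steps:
$K{\left(q,R \right)} = q + q R^{3}$ ($K{\left(q,R \right)} = R^{2} q R + q = q R^{2} R + q = q R^{3} + q = q + q R^{3}$)
$m = -2082228$ ($m = \left(715 + 1291\right) \left(-1038\right) = 2006 \left(-1038\right) = -2082228$)
$K{\left(1,0 \right)} \left(-1\right) m = 1 \left(1 + 0^{3}\right) \left(-1\right) \left(-2082228\right) = 1 \left(1 + 0\right) \left(-1\right) \left(-2082228\right) = 1 \cdot 1 \left(-1\right) \left(-2082228\right) = 1 \left(-1\right) \left(-2082228\right) = \left(-1\right) \left(-2082228\right) = 2082228$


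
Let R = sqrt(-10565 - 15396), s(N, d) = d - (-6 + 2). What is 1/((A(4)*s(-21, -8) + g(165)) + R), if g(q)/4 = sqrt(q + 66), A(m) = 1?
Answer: 1/(-4 + 4*sqrt(231) + I*sqrt(25961)) ≈ 0.0019459 - 0.0055205*I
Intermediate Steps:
s(N, d) = 4 + d (s(N, d) = d - 1*(-4) = d + 4 = 4 + d)
R = I*sqrt(25961) (R = sqrt(-25961) = I*sqrt(25961) ≈ 161.12*I)
g(q) = 4*sqrt(66 + q) (g(q) = 4*sqrt(q + 66) = 4*sqrt(66 + q))
1/((A(4)*s(-21, -8) + g(165)) + R) = 1/((1*(4 - 8) + 4*sqrt(66 + 165)) + I*sqrt(25961)) = 1/((1*(-4) + 4*sqrt(231)) + I*sqrt(25961)) = 1/((-4 + 4*sqrt(231)) + I*sqrt(25961)) = 1/(-4 + 4*sqrt(231) + I*sqrt(25961))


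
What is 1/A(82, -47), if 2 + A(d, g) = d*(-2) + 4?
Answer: -1/162 ≈ -0.0061728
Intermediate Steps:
A(d, g) = 2 - 2*d (A(d, g) = -2 + (d*(-2) + 4) = -2 + (-2*d + 4) = -2 + (4 - 2*d) = 2 - 2*d)
1/A(82, -47) = 1/(2 - 2*82) = 1/(2 - 164) = 1/(-162) = -1/162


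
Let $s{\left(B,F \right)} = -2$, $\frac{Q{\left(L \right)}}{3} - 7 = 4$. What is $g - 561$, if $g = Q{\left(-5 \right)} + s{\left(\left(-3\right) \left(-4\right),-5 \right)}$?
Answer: $-530$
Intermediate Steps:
$Q{\left(L \right)} = 33$ ($Q{\left(L \right)} = 21 + 3 \cdot 4 = 21 + 12 = 33$)
$g = 31$ ($g = 33 - 2 = 31$)
$g - 561 = 31 - 561 = -530$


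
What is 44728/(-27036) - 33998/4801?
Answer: -283477264/32449959 ≈ -8.7358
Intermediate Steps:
44728/(-27036) - 33998/4801 = 44728*(-1/27036) - 33998*1/4801 = -11182/6759 - 33998/4801 = -283477264/32449959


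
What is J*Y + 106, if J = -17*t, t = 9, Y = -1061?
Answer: 162439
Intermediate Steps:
J = -153 (J = -17*9 = -153)
J*Y + 106 = -153*(-1061) + 106 = 162333 + 106 = 162439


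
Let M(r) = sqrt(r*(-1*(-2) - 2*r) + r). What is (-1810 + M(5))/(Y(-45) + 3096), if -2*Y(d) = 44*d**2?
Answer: 905/20727 - I*sqrt(35)/41454 ≈ 0.043663 - 0.00014271*I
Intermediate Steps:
Y(d) = -22*d**2
M(r) = sqrt(r + r*(2 - 2*r)) (M(r) = sqrt(r*(2 - 2*r) + r) = sqrt(r + r*(2 - 2*r)))
(-1810 + M(5))/(Y(-45) + 3096) = (-1810 + sqrt(5*(3 - 2*5)))/(-22*(-45)**2 + 3096) = (-1810 + sqrt(5*(3 - 10)))/(-22*2025 + 3096) = (-1810 + sqrt(5*(-7)))/(-44550 + 3096) = (-1810 + sqrt(-35))/(-41454) = (-1810 + I*sqrt(35))*(-1/41454) = 905/20727 - I*sqrt(35)/41454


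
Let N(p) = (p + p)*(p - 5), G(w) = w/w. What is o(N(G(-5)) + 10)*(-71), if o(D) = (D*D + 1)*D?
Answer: -710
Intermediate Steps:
G(w) = 1
N(p) = 2*p*(-5 + p) (N(p) = (2*p)*(-5 + p) = 2*p*(-5 + p))
o(D) = D*(1 + D²) (o(D) = (D² + 1)*D = (1 + D²)*D = D*(1 + D²))
o(N(G(-5)) + 10)*(-71) = ((2*1*(-5 + 1) + 10) + (2*1*(-5 + 1) + 10)³)*(-71) = ((2*1*(-4) + 10) + (2*1*(-4) + 10)³)*(-71) = ((-8 + 10) + (-8 + 10)³)*(-71) = (2 + 2³)*(-71) = (2 + 8)*(-71) = 10*(-71) = -710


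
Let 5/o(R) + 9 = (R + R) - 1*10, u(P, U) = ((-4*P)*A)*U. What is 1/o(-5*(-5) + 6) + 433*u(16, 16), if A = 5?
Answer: -11084757/5 ≈ -2.2170e+6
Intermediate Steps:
u(P, U) = -20*P*U (u(P, U) = (-4*P*5)*U = (-20*P)*U = -20*P*U)
o(R) = 5/(-19 + 2*R) (o(R) = 5/(-9 + ((R + R) - 1*10)) = 5/(-9 + (2*R - 10)) = 5/(-9 + (-10 + 2*R)) = 5/(-19 + 2*R))
1/o(-5*(-5) + 6) + 433*u(16, 16) = 1/(5/(-19 + 2*(-5*(-5) + 6))) + 433*(-20*16*16) = 1/(5/(-19 + 2*(25 + 6))) + 433*(-5120) = 1/(5/(-19 + 2*31)) - 2216960 = 1/(5/(-19 + 62)) - 2216960 = 1/(5/43) - 2216960 = 43/5 - 2216960 = -11084757/5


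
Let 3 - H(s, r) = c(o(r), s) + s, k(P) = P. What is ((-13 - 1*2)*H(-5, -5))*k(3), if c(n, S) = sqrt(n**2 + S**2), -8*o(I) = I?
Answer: -360 + 225*sqrt(65)/8 ≈ -133.25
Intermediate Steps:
o(I) = -I/8
c(n, S) = sqrt(S**2 + n**2)
H(s, r) = 3 - s - sqrt(s**2 + r**2/64) (H(s, r) = 3 - (sqrt(s**2 + (-r/8)**2) + s) = 3 - (sqrt(s**2 + r**2/64) + s) = 3 - (s + sqrt(s**2 + r**2/64)) = 3 + (-s - sqrt(s**2 + r**2/64)) = 3 - s - sqrt(s**2 + r**2/64))
((-13 - 1*2)*H(-5, -5))*k(3) = ((-13 - 1*2)*(3 - 1*(-5) - sqrt((-5)**2 + 64*(-5)**2)/8))*3 = ((-13 - 2)*(3 + 5 - sqrt(25 + 64*25)/8))*3 = -15*(3 + 5 - sqrt(25 + 1600)/8)*3 = -15*(3 + 5 - 5*sqrt(65)/8)*3 = -15*(8 - 5*sqrt(65)/8)*3 = (-120 + 75*sqrt(65)/8)*3 = -360 + 225*sqrt(65)/8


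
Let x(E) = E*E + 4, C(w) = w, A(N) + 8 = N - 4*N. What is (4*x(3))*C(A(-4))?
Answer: 208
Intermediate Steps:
A(N) = -8 - 3*N (A(N) = -8 + (N - 4*N) = -8 - 3*N)
x(E) = 4 + E**2 (x(E) = E**2 + 4 = 4 + E**2)
(4*x(3))*C(A(-4)) = (4*(4 + 3**2))*(-8 - 3*(-4)) = (4*(4 + 9))*(-8 + 12) = (4*13)*4 = 52*4 = 208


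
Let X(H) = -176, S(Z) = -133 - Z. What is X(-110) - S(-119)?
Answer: -162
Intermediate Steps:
X(-110) - S(-119) = -176 - (-133 - 1*(-119)) = -176 - (-133 + 119) = -176 - 1*(-14) = -176 + 14 = -162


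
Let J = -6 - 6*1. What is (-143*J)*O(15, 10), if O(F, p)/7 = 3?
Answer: 36036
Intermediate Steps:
O(F, p) = 21 (O(F, p) = 7*3 = 21)
J = -12 (J = -6 - 6 = -12)
(-143*J)*O(15, 10) = -143*(-12)*21 = 1716*21 = 36036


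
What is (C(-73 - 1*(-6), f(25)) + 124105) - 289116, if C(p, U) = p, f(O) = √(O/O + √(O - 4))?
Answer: -165078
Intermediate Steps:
f(O) = √(1 + √(-4 + O))
(C(-73 - 1*(-6), f(25)) + 124105) - 289116 = ((-73 - 1*(-6)) + 124105) - 289116 = ((-73 + 6) + 124105) - 289116 = (-67 + 124105) - 289116 = 124038 - 289116 = -165078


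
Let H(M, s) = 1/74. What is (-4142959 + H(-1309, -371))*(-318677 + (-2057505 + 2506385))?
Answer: -1078851377835/2 ≈ -5.3943e+11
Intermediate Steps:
H(M, s) = 1/74
(-4142959 + H(-1309, -371))*(-318677 + (-2057505 + 2506385)) = (-4142959 + 1/74)*(-318677 + (-2057505 + 2506385)) = -306578965*(-318677 + 448880)/74 = -306578965/74*130203 = -1078851377835/2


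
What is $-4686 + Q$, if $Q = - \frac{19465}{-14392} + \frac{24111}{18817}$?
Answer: $- \frac{1268322362687}{270814264} \approx -4683.4$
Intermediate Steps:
$Q = \frac{713278417}{270814264}$ ($Q = \left(-19465\right) \left(- \frac{1}{14392}\right) + 24111 \cdot \frac{1}{18817} = \frac{19465}{14392} + \frac{24111}{18817} = \frac{713278417}{270814264} \approx 2.6338$)
$-4686 + Q = -4686 + \frac{713278417}{270814264} = - \frac{1268322362687}{270814264}$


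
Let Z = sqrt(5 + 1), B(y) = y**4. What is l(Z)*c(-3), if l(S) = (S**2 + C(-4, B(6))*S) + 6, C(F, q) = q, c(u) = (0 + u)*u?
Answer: 108 + 11664*sqrt(6) ≈ 28679.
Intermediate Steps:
c(u) = u**2 (c(u) = u*u = u**2)
Z = sqrt(6) ≈ 2.4495
l(S) = 6 + S**2 + 1296*S (l(S) = (S**2 + 6**4*S) + 6 = (S**2 + 1296*S) + 6 = 6 + S**2 + 1296*S)
l(Z)*c(-3) = (6 + (sqrt(6))**2 + 1296*sqrt(6))*(-3)**2 = (6 + 6 + 1296*sqrt(6))*9 = (12 + 1296*sqrt(6))*9 = 108 + 11664*sqrt(6)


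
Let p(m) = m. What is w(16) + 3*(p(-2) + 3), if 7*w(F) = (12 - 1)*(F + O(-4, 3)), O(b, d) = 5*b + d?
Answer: 10/7 ≈ 1.4286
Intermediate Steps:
O(b, d) = d + 5*b
w(F) = -187/7 + 11*F/7 (w(F) = ((12 - 1)*(F + (3 + 5*(-4))))/7 = (11*(F + (3 - 20)))/7 = (11*(F - 17))/7 = (11*(-17 + F))/7 = (-187 + 11*F)/7 = -187/7 + 11*F/7)
w(16) + 3*(p(-2) + 3) = (-187/7 + (11/7)*16) + 3*(-2 + 3) = (-187/7 + 176/7) + 3*1 = -11/7 + 3 = 10/7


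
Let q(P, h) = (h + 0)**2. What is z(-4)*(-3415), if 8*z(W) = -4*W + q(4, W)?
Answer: -13660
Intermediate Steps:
q(P, h) = h**2
z(W) = -W/2 + W**2/8 (z(W) = (-4*W + W**2)/8 = (W**2 - 4*W)/8 = -W/2 + W**2/8)
z(-4)*(-3415) = ((1/8)*(-4)*(-4 - 4))*(-3415) = ((1/8)*(-4)*(-8))*(-3415) = 4*(-3415) = -13660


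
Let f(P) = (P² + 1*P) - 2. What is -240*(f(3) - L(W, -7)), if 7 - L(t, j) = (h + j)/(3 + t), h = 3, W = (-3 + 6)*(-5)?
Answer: -800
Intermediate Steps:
W = -15 (W = 3*(-5) = -15)
f(P) = -2 + P + P² (f(P) = (P² + P) - 2 = (P + P²) - 2 = -2 + P + P²)
L(t, j) = 7 - (3 + j)/(3 + t)
-240*(f(3) - L(W, -7)) = -240*((-2 + 3 + 3²) - (18 - 1*(-7) + 7*(-15))/(3 - 15)) = -240*((-2 + 3 + 9) - (18 + 7 - 105)/(-12)) = -240*(10 - (-1)*(-80)/12) = -240*(10 - 1*20/3) = -240*(10 - 20/3) = -240*10/3 = -800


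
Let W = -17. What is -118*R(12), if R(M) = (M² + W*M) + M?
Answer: 5664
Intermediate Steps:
R(M) = M² - 16*M (R(M) = (M² - 17*M) + M = M² - 16*M)
-118*R(12) = -1416*(-16 + 12) = -1416*(-4) = -118*(-48) = 5664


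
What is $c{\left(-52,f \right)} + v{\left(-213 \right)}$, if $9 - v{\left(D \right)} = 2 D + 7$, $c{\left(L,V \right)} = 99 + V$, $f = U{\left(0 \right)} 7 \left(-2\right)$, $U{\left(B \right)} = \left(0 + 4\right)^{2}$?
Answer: $303$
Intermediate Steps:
$U{\left(B \right)} = 16$ ($U{\left(B \right)} = 4^{2} = 16$)
$f = -224$ ($f = 16 \cdot 7 \left(-2\right) = 112 \left(-2\right) = -224$)
$v{\left(D \right)} = 2 - 2 D$ ($v{\left(D \right)} = 9 - \left(2 D + 7\right) = 9 - \left(7 + 2 D\right) = 2 - 2 D$)
$c{\left(-52,f \right)} + v{\left(-213 \right)} = \left(99 - 224\right) + \left(2 - -426\right) = -125 + \left(2 + 426\right) = -125 + 428 = 303$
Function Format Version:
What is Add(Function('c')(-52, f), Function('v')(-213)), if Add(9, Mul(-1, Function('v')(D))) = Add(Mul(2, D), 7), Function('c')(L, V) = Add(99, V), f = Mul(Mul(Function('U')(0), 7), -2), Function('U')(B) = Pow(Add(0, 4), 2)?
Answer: 303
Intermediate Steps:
Function('U')(B) = 16 (Function('U')(B) = Pow(4, 2) = 16)
f = -224 (f = Mul(Mul(16, 7), -2) = Mul(112, -2) = -224)
Function('v')(D) = Add(2, Mul(-2, D)) (Function('v')(D) = Add(9, Mul(-1, Add(Mul(2, D), 7))) = Add(9, Mul(-1, Add(7, Mul(2, D)))) = Add(9, Add(-7, Mul(-2, D))) = Add(2, Mul(-2, D)))
Add(Function('c')(-52, f), Function('v')(-213)) = Add(Add(99, -224), Add(2, Mul(-2, -213))) = Add(-125, Add(2, 426)) = Add(-125, 428) = 303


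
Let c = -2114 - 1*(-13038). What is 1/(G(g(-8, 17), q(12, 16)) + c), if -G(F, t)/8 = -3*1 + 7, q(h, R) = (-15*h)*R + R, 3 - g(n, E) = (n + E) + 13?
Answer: 1/10892 ≈ 9.1810e-5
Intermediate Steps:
g(n, E) = -10 - E - n (g(n, E) = 3 - ((n + E) + 13) = 3 - ((E + n) + 13) = 3 - (13 + E + n) = 3 + (-13 - E - n) = -10 - E - n)
q(h, R) = R - 15*R*h (q(h, R) = -15*R*h + R = R - 15*R*h)
c = 10924 (c = -2114 + 13038 = 10924)
G(F, t) = -32 (G(F, t) = -8*(-3*1 + 7) = -8*(-3 + 7) = -8*4 = -32)
1/(G(g(-8, 17), q(12, 16)) + c) = 1/(-32 + 10924) = 1/10892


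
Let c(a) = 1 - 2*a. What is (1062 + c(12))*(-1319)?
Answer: -1370441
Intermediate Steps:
(1062 + c(12))*(-1319) = (1062 + (1 - 2*12))*(-1319) = (1062 + (1 - 24))*(-1319) = (1062 - 23)*(-1319) = 1039*(-1319) = -1370441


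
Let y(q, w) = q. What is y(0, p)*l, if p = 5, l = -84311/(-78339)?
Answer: 0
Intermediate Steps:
l = 84311/78339 (l = -84311*(-1/78339) = 84311/78339 ≈ 1.0762)
y(0, p)*l = 0*(84311/78339) = 0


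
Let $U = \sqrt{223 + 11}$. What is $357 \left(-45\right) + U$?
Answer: $-16065 + 3 \sqrt{26} \approx -16050.0$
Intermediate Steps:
$U = 3 \sqrt{26}$ ($U = \sqrt{234} = 3 \sqrt{26} \approx 15.297$)
$357 \left(-45\right) + U = 357 \left(-45\right) + 3 \sqrt{26} = -16065 + 3 \sqrt{26}$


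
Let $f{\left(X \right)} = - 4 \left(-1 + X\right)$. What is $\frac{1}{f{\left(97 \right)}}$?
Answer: $- \frac{1}{384} \approx -0.0026042$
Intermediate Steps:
$f{\left(X \right)} = 4 - 4 X$
$\frac{1}{f{\left(97 \right)}} = \frac{1}{4 - 388} = \frac{1}{-384} = - \frac{1}{384}$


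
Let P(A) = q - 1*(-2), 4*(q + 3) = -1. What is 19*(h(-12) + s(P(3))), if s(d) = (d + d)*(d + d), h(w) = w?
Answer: -437/4 ≈ -109.25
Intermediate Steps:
q = -13/4 (q = -3 + (1/4)*(-1) = -3 - 1/4 = -13/4 ≈ -3.2500)
P(A) = -5/4 (P(A) = -13/4 - 1*(-2) = -13/4 + 2 = -5/4)
s(d) = 4*d**2 (s(d) = (2*d)*(2*d) = 4*d**2)
19*(h(-12) + s(P(3))) = 19*(-12 + 4*(-5/4)**2) = 19*(-12 + 4*(25/16)) = 19*(-12 + 25/4) = 19*(-23/4) = -437/4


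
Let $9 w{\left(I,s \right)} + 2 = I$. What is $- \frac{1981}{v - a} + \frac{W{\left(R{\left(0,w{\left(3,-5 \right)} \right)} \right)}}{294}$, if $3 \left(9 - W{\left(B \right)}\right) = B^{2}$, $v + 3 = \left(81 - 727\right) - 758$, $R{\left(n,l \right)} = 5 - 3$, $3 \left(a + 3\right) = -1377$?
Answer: $\frac{28079}{13230} \approx 2.1224$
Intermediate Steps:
$a = -462$ ($a = -3 + \frac{1}{3} \left(-1377\right) = -3 - 459 = -462$)
$w{\left(I,s \right)} = - \frac{2}{9} + \frac{I}{9}$
$R{\left(n,l \right)} = 2$ ($R{\left(n,l \right)} = 5 - 3 = 2$)
$v = -1407$ ($v = -3 + \left(\left(81 - 727\right) - 758\right) = -3 - 1404 = -1407$)
$W{\left(B \right)} = 9 - \frac{B^{2}}{3}$
$- \frac{1981}{v - a} + \frac{W{\left(R{\left(0,w{\left(3,-5 \right)} \right)} \right)}}{294} = - \frac{1981}{-1407 - -462} + \frac{9 - \frac{2^{2}}{3}}{294} = - \frac{1981}{-1407 + 462} + \left(9 - \frac{4}{3}\right) \frac{1}{294} = - \frac{1981}{-945} + \left(9 - \frac{4}{3}\right) \frac{1}{294} = \left(-1981\right) \left(- \frac{1}{945}\right) + \frac{23}{3} \cdot \frac{1}{294} = \frac{283}{135} + \frac{23}{882} = \frac{28079}{13230}$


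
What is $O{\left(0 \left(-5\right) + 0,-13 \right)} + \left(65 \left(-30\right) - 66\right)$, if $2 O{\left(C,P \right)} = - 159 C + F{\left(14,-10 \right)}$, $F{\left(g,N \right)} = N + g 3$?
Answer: $-2000$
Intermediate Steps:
$F{\left(g,N \right)} = N + 3 g$
$O{\left(C,P \right)} = 16 - \frac{159 C}{2}$ ($O{\left(C,P \right)} = \frac{- 159 C + \left(-10 + 3 \cdot 14\right)}{2} = \frac{- 159 C + \left(-10 + 42\right)}{2} = \frac{- 159 C + 32}{2} = \frac{32 - 159 C}{2} = 16 - \frac{159 C}{2}$)
$O{\left(0 \left(-5\right) + 0,-13 \right)} + \left(65 \left(-30\right) - 66\right) = \left(16 - \frac{159 \left(0 \left(-5\right) + 0\right)}{2}\right) + \left(65 \left(-30\right) - 66\right) = \left(16 - \frac{159 \left(0 + 0\right)}{2}\right) - 2016 = \left(16 - 0\right) - 2016 = \left(16 + 0\right) - 2016 = 16 - 2016 = -2000$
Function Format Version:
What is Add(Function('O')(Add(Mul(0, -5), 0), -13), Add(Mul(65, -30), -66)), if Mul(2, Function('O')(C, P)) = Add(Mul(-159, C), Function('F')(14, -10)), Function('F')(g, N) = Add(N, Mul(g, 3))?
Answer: -2000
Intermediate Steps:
Function('F')(g, N) = Add(N, Mul(3, g))
Function('O')(C, P) = Add(16, Mul(Rational(-159, 2), C)) (Function('O')(C, P) = Mul(Rational(1, 2), Add(Mul(-159, C), Add(-10, Mul(3, 14)))) = Mul(Rational(1, 2), Add(Mul(-159, C), Add(-10, 42))) = Mul(Rational(1, 2), Add(Mul(-159, C), 32)) = Mul(Rational(1, 2), Add(32, Mul(-159, C))) = Add(16, Mul(Rational(-159, 2), C)))
Add(Function('O')(Add(Mul(0, -5), 0), -13), Add(Mul(65, -30), -66)) = Add(Add(16, Mul(Rational(-159, 2), Add(Mul(0, -5), 0))), Add(Mul(65, -30), -66)) = Add(Add(16, Mul(Rational(-159, 2), Add(0, 0))), Add(-1950, -66)) = Add(Add(16, Mul(Rational(-159, 2), 0)), -2016) = Add(Add(16, 0), -2016) = Add(16, -2016) = -2000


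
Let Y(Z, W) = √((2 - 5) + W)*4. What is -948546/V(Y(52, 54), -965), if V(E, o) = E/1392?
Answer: -110031336*√51/17 ≈ -4.6222e+7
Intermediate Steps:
Y(Z, W) = 4*√(-3 + W) (Y(Z, W) = √(-3 + W)*4 = 4*√(-3 + W))
V(E, o) = E/1392 (V(E, o) = E*(1/1392) = E/1392)
-948546/V(Y(52, 54), -965) = -948546*348/√(-3 + 54) = -948546*116*√51/17 = -110031336*√51/17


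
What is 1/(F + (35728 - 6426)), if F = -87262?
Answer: -1/57960 ≈ -1.7253e-5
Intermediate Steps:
1/(F + (35728 - 6426)) = 1/(-87262 + (35728 - 6426)) = 1/(-87262 + 29302) = 1/(-57960) = -1/57960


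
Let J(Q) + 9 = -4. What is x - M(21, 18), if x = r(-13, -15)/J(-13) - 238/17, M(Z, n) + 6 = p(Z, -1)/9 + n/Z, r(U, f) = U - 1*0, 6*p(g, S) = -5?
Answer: -2935/378 ≈ -7.7645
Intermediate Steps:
p(g, S) = -5/6 (p(g, S) = (1/6)*(-5) = -5/6)
r(U, f) = U (r(U, f) = U + 0 = U)
J(Q) = -13 (J(Q) = -9 - 4 = -13)
M(Z, n) = -329/54 + n/Z (M(Z, n) = -6 + (-5/6/9 + n/Z) = -6 + (-5/6*1/9 + n/Z) = -6 + (-5/54 + n/Z) = -329/54 + n/Z)
x = -13 (x = -13/(-13) - 238/17 = -13*(-1/13) - 238*1/17 = 1 - 14 = -13)
x - M(21, 18) = -13 - (-329/54 + 18/21) = -13 - (-329/54 + 18*(1/21)) = -13 - (-329/54 + 6/7) = -13 - 1*(-1979/378) = -13 + 1979/378 = -2935/378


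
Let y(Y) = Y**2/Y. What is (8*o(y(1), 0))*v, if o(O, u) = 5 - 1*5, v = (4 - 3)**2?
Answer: 0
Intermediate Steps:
y(Y) = Y
v = 1 (v = 1**2 = 1)
o(O, u) = 0 (o(O, u) = 5 - 5 = 0)
(8*o(y(1), 0))*v = (8*0)*1 = 0*1 = 0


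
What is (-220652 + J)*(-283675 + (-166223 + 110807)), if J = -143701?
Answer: 123548823123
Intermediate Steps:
(-220652 + J)*(-283675 + (-166223 + 110807)) = (-220652 - 143701)*(-283675 + (-166223 + 110807)) = -364353*(-283675 - 55416) = -364353*(-339091) = 123548823123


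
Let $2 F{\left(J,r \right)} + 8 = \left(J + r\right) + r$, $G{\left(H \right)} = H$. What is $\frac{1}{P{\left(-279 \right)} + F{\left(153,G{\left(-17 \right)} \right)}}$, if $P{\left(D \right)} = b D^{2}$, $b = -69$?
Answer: $- \frac{2}{10741947} \approx -1.8619 \cdot 10^{-7}$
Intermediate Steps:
$F{\left(J,r \right)} = -4 + r + \frac{J}{2}$ ($F{\left(J,r \right)} = -4 + \frac{\left(J + r\right) + r}{2} = -4 + \frac{J + 2 r}{2} = -4 + \left(r + \frac{J}{2}\right) = -4 + r + \frac{J}{2}$)
$P{\left(D \right)} = - 69 D^{2}$
$\frac{1}{P{\left(-279 \right)} + F{\left(153,G{\left(-17 \right)} \right)}} = \frac{1}{- 69 \left(-279\right)^{2} - - \frac{111}{2}} = \frac{1}{\left(-69\right) 77841 - - \frac{111}{2}} = \frac{1}{-5371029 + \frac{111}{2}} = \frac{1}{- \frac{10741947}{2}} = - \frac{2}{10741947}$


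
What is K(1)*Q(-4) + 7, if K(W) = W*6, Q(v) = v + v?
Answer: -41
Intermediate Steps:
Q(v) = 2*v
K(W) = 6*W
K(1)*Q(-4) + 7 = (6*1)*(2*(-4)) + 7 = 6*(-8) + 7 = -48 + 7 = -41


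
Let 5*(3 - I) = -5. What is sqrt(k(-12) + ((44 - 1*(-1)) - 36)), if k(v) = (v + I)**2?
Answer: sqrt(73) ≈ 8.5440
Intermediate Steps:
I = 4 (I = 3 - 1/5*(-5) = 3 + 1 = 4)
k(v) = (4 + v)**2 (k(v) = (v + 4)**2 = (4 + v)**2)
sqrt(k(-12) + ((44 - 1*(-1)) - 36)) = sqrt((4 - 12)**2 + ((44 - 1*(-1)) - 36)) = sqrt((-8)**2 + ((44 + 1) - 36)) = sqrt(64 + (45 - 36)) = sqrt(64 + 9) = sqrt(73)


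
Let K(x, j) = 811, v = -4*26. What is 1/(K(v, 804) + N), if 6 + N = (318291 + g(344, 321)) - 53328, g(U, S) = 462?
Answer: 1/266230 ≈ 3.7562e-6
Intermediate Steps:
v = -104
N = 265419 (N = -6 + ((318291 + 462) - 53328) = -6 + (318753 - 53328) = -6 + 265425 = 265419)
1/(K(v, 804) + N) = 1/(811 + 265419) = 1/266230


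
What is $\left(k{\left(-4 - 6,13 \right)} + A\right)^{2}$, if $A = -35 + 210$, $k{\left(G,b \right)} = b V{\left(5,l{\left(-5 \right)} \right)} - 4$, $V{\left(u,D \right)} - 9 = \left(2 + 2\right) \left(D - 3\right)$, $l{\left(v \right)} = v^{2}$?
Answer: $2050624$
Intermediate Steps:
$V{\left(u,D \right)} = -3 + 4 D$ ($V{\left(u,D \right)} = 9 + \left(2 + 2\right) \left(D - 3\right) = 9 + 4 \left(-3 + D\right) = 9 + \left(-12 + 4 D\right) = -3 + 4 D$)
$k{\left(G,b \right)} = -4 + 97 b$ ($k{\left(G,b \right)} = b \left(-3 + 4 \left(-5\right)^{2}\right) - 4 = b \left(-3 + 4 \cdot 25\right) - 4 = b \left(-3 + 100\right) - 4 = b 97 - 4 = 97 b - 4 = -4 + 97 b$)
$A = 175$
$\left(k{\left(-4 - 6,13 \right)} + A\right)^{2} = \left(\left(-4 + 97 \cdot 13\right) + 175\right)^{2} = \left(\left(-4 + 1261\right) + 175\right)^{2} = \left(1257 + 175\right)^{2} = 1432^{2} = 2050624$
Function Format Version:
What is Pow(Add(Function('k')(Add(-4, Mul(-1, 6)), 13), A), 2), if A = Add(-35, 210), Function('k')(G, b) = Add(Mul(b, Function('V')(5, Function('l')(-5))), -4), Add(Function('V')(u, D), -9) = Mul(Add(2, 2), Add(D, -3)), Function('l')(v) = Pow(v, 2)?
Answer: 2050624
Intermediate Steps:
Function('V')(u, D) = Add(-3, Mul(4, D)) (Function('V')(u, D) = Add(9, Mul(Add(2, 2), Add(D, -3))) = Add(9, Mul(4, Add(-3, D))) = Add(9, Add(-12, Mul(4, D))) = Add(-3, Mul(4, D)))
Function('k')(G, b) = Add(-4, Mul(97, b)) (Function('k')(G, b) = Add(Mul(b, Add(-3, Mul(4, Pow(-5, 2)))), -4) = Add(Mul(b, Add(-3, Mul(4, 25))), -4) = Add(Mul(b, Add(-3, 100)), -4) = Add(Mul(b, 97), -4) = Add(Mul(97, b), -4) = Add(-4, Mul(97, b)))
A = 175
Pow(Add(Function('k')(Add(-4, Mul(-1, 6)), 13), A), 2) = Pow(Add(Add(-4, Mul(97, 13)), 175), 2) = Pow(Add(Add(-4, 1261), 175), 2) = Pow(Add(1257, 175), 2) = Pow(1432, 2) = 2050624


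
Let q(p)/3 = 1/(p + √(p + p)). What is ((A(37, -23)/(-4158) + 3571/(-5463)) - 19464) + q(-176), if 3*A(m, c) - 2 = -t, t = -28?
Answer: -4372303426643/224627634 - 3*I*√22/7832 ≈ -19465.0 - 0.0017966*I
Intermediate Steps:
A(m, c) = 10 (A(m, c) = ⅔ + (-1*(-28))/3 = ⅔ + (⅓)*28 = ⅔ + 28/3 = 10)
q(p) = 3/(p + √2*√p) (q(p) = 3/(p + √(p + p)) = 3/(p + √(2*p)) = 3/(p + √2*√p))
((A(37, -23)/(-4158) + 3571/(-5463)) - 19464) + q(-176) = ((10/(-4158) + 3571/(-5463)) - 19464) + 3/(-176 + √2*√(-176)) = ((10*(-1/4158) + 3571*(-1/5463)) - 19464) + 3/(-176 + √2*(4*I*√11)) = ((-5/2079 - 3571/5463) - 19464) + 3/(-176 + 4*I*√22) = (-827936/1261953 - 19464) + 3/(-176 + 4*I*√22) = -24563481128/1261953 + 3/(-176 + 4*I*√22)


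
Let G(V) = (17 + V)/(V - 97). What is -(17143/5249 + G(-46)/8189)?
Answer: -20075068082/6146720723 ≈ -3.2660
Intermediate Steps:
G(V) = (17 + V)/(-97 + V)
-(17143/5249 + G(-46)/8189) = -(17143/5249 + ((17 - 46)/(-97 - 46))/8189) = -(17143*(1/5249) + (-29/(-143))*(1/8189)) = -(17143/5249 - 1/143*(-29)*(1/8189)) = -(17143/5249 + (29/143)*(1/8189)) = -(17143/5249 + 29/1171027) = -1*20075068082/6146720723 = -20075068082/6146720723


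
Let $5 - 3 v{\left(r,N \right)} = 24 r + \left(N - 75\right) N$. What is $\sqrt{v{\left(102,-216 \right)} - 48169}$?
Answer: $\frac{i \sqrt{629418}}{3} \approx 264.45 i$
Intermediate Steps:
$v{\left(r,N \right)} = \frac{5}{3} - 8 r - \frac{N \left(-75 + N\right)}{3}$ ($v{\left(r,N \right)} = \frac{5}{3} - \frac{24 r + \left(N - 75\right) N}{3} = \frac{5}{3} - \frac{24 r + \left(-75 + N\right) N}{3} = \frac{5}{3} - \frac{24 r + N \left(-75 + N\right)}{3} = \frac{5}{3} - \left(8 r + \frac{N \left(-75 + N\right)}{3}\right) = \frac{5}{3} - 8 r - \frac{N \left(-75 + N\right)}{3}$)
$\sqrt{v{\left(102,-216 \right)} - 48169} = \sqrt{\left(\frac{5}{3} - 816 + 25 \left(-216\right) - \frac{\left(-216\right)^{2}}{3}\right) - 48169} = \sqrt{\left(\frac{5}{3} - 816 - 5400 - 15552\right) - 48169} = \sqrt{- \frac{65299}{3} - 48169} = \sqrt{- \frac{209806}{3}} = \frac{i \sqrt{629418}}{3}$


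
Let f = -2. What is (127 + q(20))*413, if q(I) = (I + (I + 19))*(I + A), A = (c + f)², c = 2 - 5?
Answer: 1148966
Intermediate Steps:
c = -3
A = 25 (A = (-3 - 2)² = (-5)² = 25)
q(I) = (19 + 2*I)*(25 + I) (q(I) = (I + (I + 19))*(I + 25) = (I + (19 + I))*(25 + I) = (19 + 2*I)*(25 + I))
(127 + q(20))*413 = (127 + (475 + 2*20² + 69*20))*413 = (127 + (475 + 2*400 + 1380))*413 = (127 + (475 + 800 + 1380))*413 = (127 + 2655)*413 = 2782*413 = 1148966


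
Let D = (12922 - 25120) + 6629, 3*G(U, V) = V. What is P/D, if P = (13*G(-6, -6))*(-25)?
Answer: -650/5569 ≈ -0.11672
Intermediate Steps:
G(U, V) = V/3
D = -5569 (D = -12198 + 6629 = -5569)
P = 650 (P = (13*((⅓)*(-6)))*(-25) = (13*(-2))*(-25) = -26*(-25) = 650)
P/D = 650/(-5569) = 650*(-1/5569) = -650/5569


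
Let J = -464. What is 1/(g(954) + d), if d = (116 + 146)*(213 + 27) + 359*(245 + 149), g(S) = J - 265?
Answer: 1/203597 ≈ 4.9117e-6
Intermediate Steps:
g(S) = -729 (g(S) = -464 - 265 = -729)
d = 204326 (d = 262*240 + 359*394 = 62880 + 141446 = 204326)
1/(g(954) + d) = 1/(-729 + 204326) = 1/203597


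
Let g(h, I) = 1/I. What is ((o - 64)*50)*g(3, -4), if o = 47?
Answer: 425/2 ≈ 212.50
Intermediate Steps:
((o - 64)*50)*g(3, -4) = ((47 - 64)*50)/(-4) = -17*50*(-¼) = -850*(-¼) = 425/2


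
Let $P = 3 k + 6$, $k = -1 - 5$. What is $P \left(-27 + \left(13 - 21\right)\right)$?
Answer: $420$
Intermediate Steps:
$k = -6$
$P = -12$ ($P = 3 \left(-6\right) + 6 = -18 + 6 = -12$)
$P \left(-27 + \left(13 - 21\right)\right) = - 12 \left(-27 + \left(13 - 21\right)\right) = - 12 \left(-27 - 8\right) = \left(-12\right) \left(-35\right) = 420$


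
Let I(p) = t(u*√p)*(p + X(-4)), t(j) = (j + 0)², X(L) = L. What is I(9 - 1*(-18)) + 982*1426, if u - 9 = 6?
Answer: 1540057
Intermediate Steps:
u = 15 (u = 9 + 6 = 15)
t(j) = j²
I(p) = 225*p*(-4 + p) (I(p) = (15*√p)²*(p - 4) = (225*p)*(-4 + p) = 225*p*(-4 + p))
I(9 - 1*(-18)) + 982*1426 = 225*(9 - 1*(-18))*(-4 + (9 - 1*(-18))) + 982*1426 = 225*(9 + 18)*(-4 + (9 + 18)) + 1400332 = 225*27*(-4 + 27) + 1400332 = 225*27*23 + 1400332 = 139725 + 1400332 = 1540057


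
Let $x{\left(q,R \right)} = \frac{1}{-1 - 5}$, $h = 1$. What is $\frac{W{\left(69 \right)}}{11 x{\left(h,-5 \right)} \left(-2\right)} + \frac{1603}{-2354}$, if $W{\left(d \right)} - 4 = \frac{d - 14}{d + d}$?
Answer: $\frac{14040}{27071} \approx 0.51864$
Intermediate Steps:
$x{\left(q,R \right)} = - \frac{1}{6}$ ($x{\left(q,R \right)} = \frac{1}{-6} = - \frac{1}{6}$)
$W{\left(d \right)} = 4 + \frac{-14 + d}{2 d}$ ($W{\left(d \right)} = 4 + \frac{d - 14}{d + d} = 4 + \frac{-14 + d}{2 d}$)
$\frac{W{\left(69 \right)}}{11 x{\left(h,-5 \right)} \left(-2\right)} + \frac{1603}{-2354} = \frac{\frac{9}{2} - \frac{7}{69}}{11 \left(- \frac{1}{6}\right) \left(-2\right)} + \frac{1603}{-2354} = \frac{\frac{9}{2} - \frac{7}{69}}{\left(- \frac{11}{6}\right) \left(-2\right)} + 1603 \left(- \frac{1}{2354}\right) = \frac{\frac{9}{2} - \frac{7}{69}}{\frac{11}{3}} - \frac{1603}{2354} = \frac{607}{138} \cdot \frac{3}{11} - \frac{1603}{2354} = \frac{607}{506} - \frac{1603}{2354} = \frac{14040}{27071}$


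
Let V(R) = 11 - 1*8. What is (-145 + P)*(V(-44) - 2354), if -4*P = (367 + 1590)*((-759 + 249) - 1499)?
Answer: -9241858583/4 ≈ -2.3105e+9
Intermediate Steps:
P = 3931613/4 (P = -(367 + 1590)*((-759 + 249) - 1499)/4 = -1957*(-510 - 1499)/4 = -1957*(-2009)/4 = -¼*(-3931613) = 3931613/4 ≈ 9.8290e+5)
V(R) = 3 (V(R) = 11 - 8 = 3)
(-145 + P)*(V(-44) - 2354) = (-145 + 3931613/4)*(3 - 2354) = (3931033/4)*(-2351) = -9241858583/4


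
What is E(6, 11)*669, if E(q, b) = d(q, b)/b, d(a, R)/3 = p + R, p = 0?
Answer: 2007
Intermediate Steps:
d(a, R) = 3*R (d(a, R) = 3*(0 + R) = 3*R)
E(q, b) = 3 (E(q, b) = (3*b)/b = 3)
E(6, 11)*669 = 3*669 = 2007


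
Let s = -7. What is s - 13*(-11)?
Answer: 136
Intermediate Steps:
s - 13*(-11) = -7 - 13*(-11) = -7 + 143 = 136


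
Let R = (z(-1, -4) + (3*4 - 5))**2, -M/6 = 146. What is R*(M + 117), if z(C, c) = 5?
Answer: -109296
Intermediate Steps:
M = -876 (M = -6*146 = -876)
R = 144 (R = (5 + (3*4 - 5))**2 = (5 + (12 - 5))**2 = (5 + 7)**2 = 12**2 = 144)
R*(M + 117) = 144*(-876 + 117) = 144*(-759) = -109296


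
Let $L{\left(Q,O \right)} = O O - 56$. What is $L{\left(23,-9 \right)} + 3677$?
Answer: $3702$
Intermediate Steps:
$L{\left(Q,O \right)} = -56 + O^{2}$ ($L{\left(Q,O \right)} = O^{2} - 56 = -56 + O^{2}$)
$L{\left(23,-9 \right)} + 3677 = \left(-56 + \left(-9\right)^{2}\right) + 3677 = \left(-56 + 81\right) + 3677 = 25 + 3677 = 3702$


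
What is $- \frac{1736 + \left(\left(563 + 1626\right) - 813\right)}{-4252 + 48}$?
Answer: $\frac{778}{1051} \approx 0.74025$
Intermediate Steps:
$- \frac{1736 + \left(\left(563 + 1626\right) - 813\right)}{-4252 + 48} = - \frac{1736 + \left(2189 - 813\right)}{-4204} = - \frac{\left(1736 + 1376\right) \left(-1\right)}{4204} = - \frac{3112 \left(-1\right)}{4204} = \left(-1\right) \left(- \frac{778}{1051}\right) = \frac{778}{1051}$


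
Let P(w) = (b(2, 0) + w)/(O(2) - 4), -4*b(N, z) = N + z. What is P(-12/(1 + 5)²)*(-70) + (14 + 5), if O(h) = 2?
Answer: -61/6 ≈ -10.167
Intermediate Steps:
b(N, z) = -N/4 - z/4 (b(N, z) = -(N + z)/4 = -N/4 - z/4)
P(w) = ¼ - w/2 (P(w) = ((-¼*2 - ¼*0) + w)/(2 - 4) = ((-½ + 0) + w)/(-2) = (-½ + w)*(-½) = ¼ - w/2)
P(-12/(1 + 5)²)*(-70) + (14 + 5) = (¼ - (-6)/((1 + 5)²))*(-70) + (14 + 5) = (¼ - (-6)/(6²))*(-70) + 19 = (¼ - (-6)/36)*(-70) + 19 = (¼ - ½*(-⅓))*(-70) + 19 = (¼ + ⅙)*(-70) + 19 = (5/12)*(-70) + 19 = -175/6 + 19 = -61/6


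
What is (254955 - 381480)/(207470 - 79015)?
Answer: -25305/25691 ≈ -0.98497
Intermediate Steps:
(254955 - 381480)/(207470 - 79015) = -126525/128455 = -126525*1/128455 = -25305/25691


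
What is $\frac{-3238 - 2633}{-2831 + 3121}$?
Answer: $- \frac{5871}{290} \approx -20.245$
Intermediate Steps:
$\frac{-3238 - 2633}{-2831 + 3121} = - \frac{5871}{290}$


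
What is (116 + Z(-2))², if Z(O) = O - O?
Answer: 13456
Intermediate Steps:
Z(O) = 0
(116 + Z(-2))² = (116 + 0)² = 116² = 13456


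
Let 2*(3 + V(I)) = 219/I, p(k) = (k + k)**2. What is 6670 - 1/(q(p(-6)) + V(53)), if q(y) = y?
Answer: 101150444/15165 ≈ 6670.0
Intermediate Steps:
p(k) = 4*k**2 (p(k) = (2*k)**2 = 4*k**2)
V(I) = -3 + 219/(2*I) (V(I) = -3 + (219/I)/2 = -3 + 219/(2*I))
6670 - 1/(q(p(-6)) + V(53)) = 6670 - 1/(4*(-6)**2 + (-3 + (219/2)/53)) = 6670 - 1/(4*36 + (-3 + (219/2)*(1/53))) = 6670 - 1/(144 + (-3 + 219/106)) = 6670 - 1/(144 - 99/106) = 6670 - 1/15165/106 = 6670 - 1*106/15165 = 6670 - 106/15165 = 101150444/15165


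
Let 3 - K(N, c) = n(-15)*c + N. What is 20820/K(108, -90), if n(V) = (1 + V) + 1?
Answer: -1388/85 ≈ -16.329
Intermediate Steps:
n(V) = 2 + V
K(N, c) = 3 - N + 13*c (K(N, c) = 3 - ((2 - 15)*c + N) = 3 - (-13*c + N) = 3 - (N - 13*c) = 3 + (-N + 13*c) = 3 - N + 13*c)
20820/K(108, -90) = 20820/(3 - 1*108 + 13*(-90)) = 20820/(3 - 108 - 1170) = 20820/(-1275) = 20820*(-1/1275) = -1388/85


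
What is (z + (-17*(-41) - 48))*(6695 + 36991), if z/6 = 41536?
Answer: 10915602390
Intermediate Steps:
z = 249216 (z = 6*41536 = 249216)
(z + (-17*(-41) - 48))*(6695 + 36991) = (249216 + (-17*(-41) - 48))*(6695 + 36991) = (249216 + (697 - 48))*43686 = (249216 + 649)*43686 = 249865*43686 = 10915602390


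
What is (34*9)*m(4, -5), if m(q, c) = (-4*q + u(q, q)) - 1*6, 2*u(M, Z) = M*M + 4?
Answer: -3672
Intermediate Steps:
u(M, Z) = 2 + M**2/2 (u(M, Z) = (M*M + 4)/2 = (M**2 + 4)/2 = (4 + M**2)/2 = 2 + M**2/2)
m(q, c) = -4 + q**2/2 - 4*q (m(q, c) = (-4*q + (2 + q**2/2)) - 1*6 = (2 + q**2/2 - 4*q) - 6 = -4 + q**2/2 - 4*q)
(34*9)*m(4, -5) = (34*9)*(-4 + (1/2)*4**2 - 4*4) = 306*(-4 + (1/2)*16 - 16) = 306*(-4 + 8 - 16) = 306*(-12) = -3672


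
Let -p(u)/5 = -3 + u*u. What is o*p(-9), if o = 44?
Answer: -17160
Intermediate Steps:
p(u) = 15 - 5*u**2 (p(u) = -5*(-3 + u*u) = -5*(-3 + u**2) = 15 - 5*u**2)
o*p(-9) = 44*(15 - 5*(-9)**2) = 44*(15 - 5*81) = 44*(15 - 405) = 44*(-390) = -17160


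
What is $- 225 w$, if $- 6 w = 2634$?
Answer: $98775$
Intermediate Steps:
$w = -439$ ($w = \left(- \frac{1}{6}\right) 2634 = -439$)
$- 225 w = \left(-225\right) \left(-439\right) = 98775$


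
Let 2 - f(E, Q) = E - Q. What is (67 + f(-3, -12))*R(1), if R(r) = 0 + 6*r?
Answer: 360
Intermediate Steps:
f(E, Q) = 2 + Q - E (f(E, Q) = 2 - (E - Q) = 2 + (Q - E) = 2 + Q - E)
R(r) = 6*r
(67 + f(-3, -12))*R(1) = (67 + (2 - 12 - 1*(-3)))*(6*1) = (67 + (2 - 12 + 3))*6 = (67 - 7)*6 = 60*6 = 360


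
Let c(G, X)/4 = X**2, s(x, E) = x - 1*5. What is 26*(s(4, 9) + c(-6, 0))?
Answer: -26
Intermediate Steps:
s(x, E) = -5 + x (s(x, E) = x - 5 = -5 + x)
c(G, X) = 4*X**2
26*(s(4, 9) + c(-6, 0)) = 26*((-5 + 4) + 4*0**2) = 26*(-1 + 4*0) = 26*(-1 + 0) = 26*(-1) = -26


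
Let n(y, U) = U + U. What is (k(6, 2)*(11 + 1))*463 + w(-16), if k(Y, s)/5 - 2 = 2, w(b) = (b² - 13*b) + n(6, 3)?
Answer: 111590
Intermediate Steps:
n(y, U) = 2*U
w(b) = 6 + b² - 13*b (w(b) = (b² - 13*b) + 2*3 = (b² - 13*b) + 6 = 6 + b² - 13*b)
k(Y, s) = 20 (k(Y, s) = 10 + 5*2 = 10 + 10 = 20)
(k(6, 2)*(11 + 1))*463 + w(-16) = (20*(11 + 1))*463 + (6 + (-16)² - 13*(-16)) = (20*12)*463 + (6 + 256 + 208) = 240*463 + 470 = 111120 + 470 = 111590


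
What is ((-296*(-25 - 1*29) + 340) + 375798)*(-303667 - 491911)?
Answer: -311963636516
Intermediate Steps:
((-296*(-25 - 1*29) + 340) + 375798)*(-303667 - 491911) = ((-296*(-25 - 29) + 340) + 375798)*(-795578) = ((-296*(-54) + 340) + 375798)*(-795578) = ((15984 + 340) + 375798)*(-795578) = (16324 + 375798)*(-795578) = 392122*(-795578) = -311963636516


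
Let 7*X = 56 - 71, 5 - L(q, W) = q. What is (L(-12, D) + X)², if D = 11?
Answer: 10816/49 ≈ 220.73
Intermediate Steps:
L(q, W) = 5 - q
X = -15/7 (X = (56 - 71)/7 = (⅐)*(-15) = -15/7 ≈ -2.1429)
(L(-12, D) + X)² = ((5 - 1*(-12)) - 15/7)² = ((5 + 12) - 15/7)² = (17 - 15/7)² = (104/7)² = 10816/49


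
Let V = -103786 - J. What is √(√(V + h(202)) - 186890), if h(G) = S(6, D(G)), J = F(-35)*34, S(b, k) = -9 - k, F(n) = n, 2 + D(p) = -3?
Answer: √(-186890 + 30*I*√114) ≈ 0.37 + 432.31*I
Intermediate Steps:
D(p) = -5 (D(p) = -2 - 3 = -5)
J = -1190 (J = -35*34 = -1190)
h(G) = -4 (h(G) = -9 - 1*(-5) = -9 + 5 = -4)
V = -102596 (V = -103786 - 1*(-1190) = -103786 + 1190 = -102596)
√(√(V + h(202)) - 186890) = √(√(-102596 - 4) - 186890) = √(√(-102600) - 186890) = √(30*I*√114 - 186890) = √(-186890 + 30*I*√114)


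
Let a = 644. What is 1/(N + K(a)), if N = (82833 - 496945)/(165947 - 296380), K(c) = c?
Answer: 130433/84412964 ≈ 0.0015452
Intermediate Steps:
N = 414112/130433 (N = -414112/(-130433) = -414112*(-1/130433) = 414112/130433 ≈ 3.1749)
1/(N + K(a)) = 1/(414112/130433 + 644) = 1/(84412964/130433) = 130433/84412964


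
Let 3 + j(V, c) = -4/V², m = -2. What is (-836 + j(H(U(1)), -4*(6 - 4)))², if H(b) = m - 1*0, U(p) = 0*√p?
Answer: 705600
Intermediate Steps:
U(p) = 0
H(b) = -2 (H(b) = -2 - 1*0 = -2 + 0 = -2)
j(V, c) = -3 - 4/V²
(-836 + j(H(U(1)), -4*(6 - 4)))² = (-836 + (-3 - 4/(-2)²))² = (-836 + (-3 - 4*¼))² = (-836 + (-3 - 1))² = (-836 - 4)² = (-840)² = 705600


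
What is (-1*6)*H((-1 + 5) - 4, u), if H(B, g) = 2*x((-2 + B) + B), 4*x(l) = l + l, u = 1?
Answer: 12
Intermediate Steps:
x(l) = l/2 (x(l) = (l + l)/4 = (2*l)/4 = l/2)
H(B, g) = -2 + 2*B (H(B, g) = 2*(((-2 + B) + B)/2) = 2*((-2 + 2*B)/2) = 2*(-1 + B) = -2 + 2*B)
(-1*6)*H((-1 + 5) - 4, u) = (-1*6)*(-2 + 2*((-1 + 5) - 4)) = -6*(-2 + 2*(4 - 4)) = -6*(-2 + 2*0) = -6*(-2 + 0) = -6*(-2) = 12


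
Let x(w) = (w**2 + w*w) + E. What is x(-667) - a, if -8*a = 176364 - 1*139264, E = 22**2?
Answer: 1789799/2 ≈ 8.9490e+5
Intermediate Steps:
E = 484
x(w) = 484 + 2*w**2 (x(w) = (w**2 + w*w) + 484 = (w**2 + w**2) + 484 = 2*w**2 + 484 = 484 + 2*w**2)
a = -9275/2 (a = -(176364 - 1*139264)/8 = -(176364 - 139264)/8 = -1/8*37100 = -9275/2 ≈ -4637.5)
x(-667) - a = (484 + 2*(-667)**2) - 1*(-9275/2) = (484 + 2*444889) + 9275/2 = (484 + 889778) + 9275/2 = 890262 + 9275/2 = 1789799/2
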